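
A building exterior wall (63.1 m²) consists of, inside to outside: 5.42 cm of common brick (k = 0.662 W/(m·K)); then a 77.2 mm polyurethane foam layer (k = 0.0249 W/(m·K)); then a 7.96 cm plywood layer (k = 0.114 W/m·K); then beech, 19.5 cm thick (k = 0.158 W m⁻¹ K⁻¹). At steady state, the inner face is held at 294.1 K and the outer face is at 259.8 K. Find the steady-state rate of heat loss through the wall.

Resistance network (inner→outer):
  R_common brick = L/(kA) = 0.0542/(0.662·63.1) = 0.001298 K/W
  R_polyurethane foam = L/(kA) = 0.0772/(0.0249·63.1) = 0.04913 K/W
  R_plywood = L/(kA) = 0.0796/(0.114·63.1) = 0.01107 K/W
  R_beech = L/(kA) = 0.195/(0.158·63.1) = 0.01956 K/W
ΣR = 0.001298 + 0.04913 + 0.01107 + 0.01956 = 0.08106 K/W
Q = ΔT/ΣR = (294.1 K − 259.8 K)/0.08106 = 423 W

Q = 423 W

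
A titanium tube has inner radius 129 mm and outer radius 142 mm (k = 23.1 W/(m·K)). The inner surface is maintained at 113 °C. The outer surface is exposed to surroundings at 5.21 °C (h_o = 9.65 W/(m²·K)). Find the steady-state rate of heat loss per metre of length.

Q' = 923 W/m

Resistance network (inner→outer):
  R'_titanium = ln(0.142/0.129)/(2πk) = 0.09601/(2π·23.1) = 6.615×10^-4 m·K/W
  R'_conv,out = 1/(2πr h) = 1/(2π·0.142·9.65) = 0.1161 m·K/W
ΣR = 6.615×10^-4 + 0.1161 = 0.1168 m·K/W
Q' = ΔT/ΣR = (113 °C − 5.21 °C)/0.1168 = 923 W/m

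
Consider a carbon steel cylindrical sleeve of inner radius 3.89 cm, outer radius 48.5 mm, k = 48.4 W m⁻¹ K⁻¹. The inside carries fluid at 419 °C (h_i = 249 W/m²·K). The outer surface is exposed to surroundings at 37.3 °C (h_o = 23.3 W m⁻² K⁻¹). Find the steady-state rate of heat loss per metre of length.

Q' = 2420 W/m

Resistance network (inner→outer):
  R'_conv,in = 1/(2πr h) = 1/(2π·0.0389·249) = 0.01643 m·K/W
  R'_carbon steel = ln(0.0485/0.0389)/(2πk) = 0.2206/(2π·48.4) = 7.253×10^-4 m·K/W
  R'_conv,out = 1/(2πr h) = 1/(2π·0.0485·23.3) = 0.1408 m·K/W
ΣR = 0.01643 + 7.253×10^-4 + 0.1408 = 0.1580 m·K/W
Q' = ΔT/ΣR = (419 °C − 37.3 °C)/0.1580 = 2420 W/m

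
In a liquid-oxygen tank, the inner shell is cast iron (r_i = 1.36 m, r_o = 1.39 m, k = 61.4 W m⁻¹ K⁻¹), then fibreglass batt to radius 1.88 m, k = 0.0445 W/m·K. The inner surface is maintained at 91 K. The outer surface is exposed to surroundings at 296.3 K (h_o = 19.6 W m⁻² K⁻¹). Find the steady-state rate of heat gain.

Resistance network (inner→outer):
  R_cast iron = (1/1.36 − 1/1.39)/(4πk) = 0.01587/(4π·61.4) = 2.057×10^-5 K/W
  R_fibreglass batt = (1/1.39 − 1/1.88)/(4πk) = 0.1875/(4π·0.0445) = 0.3353 K/W
  R_conv,out = 1/(4πr²h) = 1/(4π·1.88²·19.6) = 0.001149 K/W
ΣR = 2.057×10^-5 + 0.3353 + 0.001149 = 0.3365 K/W
Q = ΔT/ΣR = (91 K − 296.3 K)/0.3365 = -610 W
(Negative Q ⇒ heat flows inward; heat gain = 610 W.)

Q = 610 W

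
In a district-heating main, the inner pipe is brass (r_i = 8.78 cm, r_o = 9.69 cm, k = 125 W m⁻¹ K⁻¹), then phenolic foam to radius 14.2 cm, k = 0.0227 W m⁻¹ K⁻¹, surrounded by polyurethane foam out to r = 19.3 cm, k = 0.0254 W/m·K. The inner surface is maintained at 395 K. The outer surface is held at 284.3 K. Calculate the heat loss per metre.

Q' = 24.1 W/m

Series thermal resistances, inner to outer:
  R'_brass = ln(0.0969/0.0878)/(2πk) = 0.09862/(2π·125) = 1.256×10^-4 m·K/W
  R'_phenolic foam = ln(0.142/0.0969)/(2πk) = 0.3821/(2π·0.0227) = 2.679 m·K/W
  R'_polyurethane foam = ln(0.193/0.142)/(2πk) = 0.3069/(2π·0.0254) = 1.923 m·K/W
ΣR = 1.256×10^-4 + 2.679 + 1.923 = 4.602 m·K/W
Q' = ΔT/ΣR = (395 K − 284.3 K)/4.602 = 24.1 W/m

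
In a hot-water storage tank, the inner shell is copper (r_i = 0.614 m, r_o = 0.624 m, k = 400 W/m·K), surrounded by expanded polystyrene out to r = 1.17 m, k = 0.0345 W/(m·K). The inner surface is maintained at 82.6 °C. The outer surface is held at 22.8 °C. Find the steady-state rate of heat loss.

Treat each layer as a resistance in series:
  R_copper = (1/0.614 − 1/0.624)/(4πk) = 0.02610/(4π·400) = 5.193×10^-6 K/W
  R_expanded polystyrene = (1/0.624 − 1/1.17)/(4πk) = 0.7479/(4π·0.0345) = 1.725 K/W
ΣR = 5.193×10^-6 + 1.725 = 1.725 K/W
Q = ΔT/ΣR = (82.6 °C − 22.8 °C)/1.725 = 34.7 W

Q = 34.7 W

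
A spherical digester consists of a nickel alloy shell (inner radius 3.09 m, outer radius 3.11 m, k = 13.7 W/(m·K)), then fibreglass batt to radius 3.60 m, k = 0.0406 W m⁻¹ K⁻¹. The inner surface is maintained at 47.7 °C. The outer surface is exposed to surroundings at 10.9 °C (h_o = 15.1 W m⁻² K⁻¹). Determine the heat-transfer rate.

Q = 427 W

Treat each layer as a resistance in series:
  R_nickel alloy = (1/3.09 − 1/3.11)/(4πk) = 0.002081/(4π·13.7) = 1.209×10^-5 K/W
  R_fibreglass batt = (1/3.11 − 1/3.60)/(4πk) = 0.04377/(4π·0.0406) = 0.08578 K/W
  R_conv,out = 1/(4πr²h) = 1/(4π·3.60²·15.1) = 4.066×10^-4 K/W
ΣR = 1.209×10^-5 + 0.08578 + 4.066×10^-4 = 0.08620 K/W
Q = ΔT/ΣR = (47.7 °C − 10.9 °C)/0.08620 = 427 W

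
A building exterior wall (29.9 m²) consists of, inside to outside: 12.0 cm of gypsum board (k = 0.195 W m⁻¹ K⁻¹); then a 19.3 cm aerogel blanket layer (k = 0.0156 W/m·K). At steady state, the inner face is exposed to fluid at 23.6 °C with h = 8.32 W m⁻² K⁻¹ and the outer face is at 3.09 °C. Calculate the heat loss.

Q = 46.8 W

Series thermal resistances, inner to outer:
  R_conv,in = 1/(hA) = 1/(8.32·29.9) = 0.004020 K/W
  R_gypsum board = L/(kA) = 0.120/(0.195·29.9) = 0.02058 K/W
  R_aerogel blanket = L/(kA) = 0.193/(0.0156·29.9) = 0.4138 K/W
ΣR = 0.004020 + 0.02058 + 0.4138 = 0.4384 K/W
Q = ΔT/ΣR = (23.6 °C − 3.09 °C)/0.4384 = 46.8 W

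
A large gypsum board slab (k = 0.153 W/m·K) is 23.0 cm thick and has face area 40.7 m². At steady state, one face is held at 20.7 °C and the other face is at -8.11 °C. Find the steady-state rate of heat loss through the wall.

Q = kA·ΔT/L = 0.153 × 40.7 × |20.7 °C − -8.11 °C| / 0.230 = 780 W

Q = 780 W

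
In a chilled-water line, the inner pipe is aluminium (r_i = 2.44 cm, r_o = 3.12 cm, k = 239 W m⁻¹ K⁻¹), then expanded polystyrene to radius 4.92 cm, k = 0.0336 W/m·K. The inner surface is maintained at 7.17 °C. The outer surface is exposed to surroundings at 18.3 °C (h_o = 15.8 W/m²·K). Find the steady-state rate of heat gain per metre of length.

Q' = 4.71 W/m

Treat each layer as a resistance in series:
  R'_aluminium = ln(0.0312/0.0244)/(2πk) = 0.2458/(2π·239) = 1.637×10^-4 m·K/W
  R'_expanded polystyrene = ln(0.0492/0.0312)/(2πk) = 0.4555/(2π·0.0336) = 2.157 m·K/W
  R'_conv,out = 1/(2πr h) = 1/(2π·0.0492·15.8) = 0.2047 m·K/W
ΣR = 1.637×10^-4 + 2.157 + 0.2047 = 2.362 m·K/W
Q' = ΔT/ΣR = (7.17 °C − 18.3 °C)/2.362 = -4.71 W/m
(Negative Q' ⇒ heat flows inward; heat gain = 4.71 W/m.)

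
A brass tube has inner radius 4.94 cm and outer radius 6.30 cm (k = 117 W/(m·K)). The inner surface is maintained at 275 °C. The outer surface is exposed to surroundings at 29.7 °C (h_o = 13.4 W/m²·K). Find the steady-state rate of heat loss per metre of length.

Series thermal resistances, inner to outer:
  R'_brass = ln(0.0630/0.0494)/(2πk) = 0.2432/(2π·117) = 3.308×10^-4 m·K/W
  R'_conv,out = 1/(2πr h) = 1/(2π·0.0630·13.4) = 0.1885 m·K/W
ΣR = 3.308×10^-4 + 0.1885 = 0.1888 m·K/W
Q' = ΔT/ΣR = (275 °C − 29.7 °C)/0.1888 = 1300 W/m

Q' = 1300 W/m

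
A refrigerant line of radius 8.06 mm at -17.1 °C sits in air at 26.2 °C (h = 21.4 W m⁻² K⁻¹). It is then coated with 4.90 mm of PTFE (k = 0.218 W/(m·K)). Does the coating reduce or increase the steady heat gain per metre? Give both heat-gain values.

increases: 46.9 → 47.0 W/m

Critical radius for a cylinder: r_cr = k/h = 0.0102 m = 1.02 cm.
Outer radius after coating: r₂ = 0.00806 + 0.00490 = 0.01296 m.
r₁ < r_cr < r₂: heat gain rises to a maximum at r_cr then falls. Whether the coating helps depends on whether Q(r₂) has dropped back below Q(r₁).
Bare: R = 1/(2πr₁h) = 0.9227 m·K/W; Q = 43.3/0.9227 = 46.9 W/m.
Coated: R = R_cond + R_conv = 0.9206 m·K/W; Q = 43.3/0.9206 = 47.0 W/m.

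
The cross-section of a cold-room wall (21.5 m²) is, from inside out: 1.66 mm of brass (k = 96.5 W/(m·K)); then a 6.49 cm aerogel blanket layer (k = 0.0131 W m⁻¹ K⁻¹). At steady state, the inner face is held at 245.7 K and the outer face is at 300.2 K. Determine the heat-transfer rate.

Treat each layer as a resistance in series:
  R_brass = L/(kA) = 0.00166/(96.5·21.5) = 8.001×10^-7 K/W
  R_aerogel blanket = L/(kA) = 0.0649/(0.0131·21.5) = 0.2304 K/W
ΣR = 8.001×10^-7 + 0.2304 = 0.2304 K/W
Q = ΔT/ΣR = (245.7 K − 300.2 K)/0.2304 = -237 W
(Negative Q ⇒ heat flows inward; heat gain = 237 W.)

Q = 237 W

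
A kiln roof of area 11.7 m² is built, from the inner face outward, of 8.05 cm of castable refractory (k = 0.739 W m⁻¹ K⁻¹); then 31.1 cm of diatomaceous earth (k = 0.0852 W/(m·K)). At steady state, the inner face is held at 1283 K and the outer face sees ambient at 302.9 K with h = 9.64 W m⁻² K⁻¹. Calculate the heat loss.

Resistance network (inner→outer):
  R_castable refractory = L/(kA) = 0.0805/(0.739·11.7) = 0.009310 K/W
  R_diatomaceous earth = L/(kA) = 0.311/(0.0852·11.7) = 0.3120 K/W
  R_conv,out = 1/(hA) = 1/(9.64·11.7) = 0.008866 K/W
ΣR = 0.009310 + 0.3120 + 0.008866 = 0.3302 K/W
Q = ΔT/ΣR = (1283 K − 302.9 K)/0.3302 = 2970 W

Q = 2.97 kW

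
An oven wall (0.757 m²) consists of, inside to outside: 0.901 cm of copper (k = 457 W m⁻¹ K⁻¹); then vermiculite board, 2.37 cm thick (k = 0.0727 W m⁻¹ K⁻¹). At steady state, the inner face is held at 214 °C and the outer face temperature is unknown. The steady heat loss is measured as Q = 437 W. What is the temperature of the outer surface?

T_out = 25.8 °C

Sum the resistances:
  R_copper = L/(kA) = 0.00901/(457·0.757) = 2.604×10^-5 K/W
  R_vermiculite board = L/(kA) = 0.0237/(0.0727·0.757) = 0.4306 K/W
ΣR = 0.4307 K/W
ΔT = Q·ΣR = 437 × 0.4307 = 188.2 K
Heat flows outward, so T_out = T_in − ΔT = 214 − 188.2 = 25.8 °C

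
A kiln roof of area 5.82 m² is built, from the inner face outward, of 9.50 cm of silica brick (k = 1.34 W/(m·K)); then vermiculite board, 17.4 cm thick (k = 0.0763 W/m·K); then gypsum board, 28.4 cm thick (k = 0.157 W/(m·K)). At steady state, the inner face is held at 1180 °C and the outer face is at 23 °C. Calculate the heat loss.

Q = 1620 W

Resistance network (inner→outer):
  R_silica brick = L/(kA) = 0.0950/(1.34·5.82) = 0.01218 K/W
  R_vermiculite board = L/(kA) = 0.174/(0.0763·5.82) = 0.3918 K/W
  R_gypsum board = L/(kA) = 0.284/(0.157·5.82) = 0.3108 K/W
ΣR = 0.01218 + 0.3918 + 0.3108 = 0.7148 K/W
Q = ΔT/ΣR = (1180 °C − 23 °C)/0.7148 = 1620 W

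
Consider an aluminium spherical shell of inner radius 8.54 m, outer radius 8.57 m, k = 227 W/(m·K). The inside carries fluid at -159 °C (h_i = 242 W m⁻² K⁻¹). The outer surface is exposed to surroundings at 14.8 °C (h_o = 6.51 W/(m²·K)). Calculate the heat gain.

Treat each layer as a resistance in series:
  R_conv,in = 1/(4πr²h) = 1/(4π·8.54²·242) = 4.509×10^-6 K/W
  R_aluminium = (1/8.54 − 1/8.57)/(4πk) = 4.099×10^-4/(4π·227) = 1.437×10^-7 K/W
  R_conv,out = 1/(4πr²h) = 1/(4π·8.57²·6.51) = 1.664×10^-4 K/W
ΣR = 4.509×10^-6 + 1.437×10^-7 + 1.664×10^-4 = 1.711×10^-4 K/W
Q = ΔT/ΣR = (-159 °C − 14.8 °C)/1.711×10^-4 = -1.02×10^6 W
(Negative Q ⇒ heat flows inward; heat gain = 1.02×10^6 W.)

Q = 1.02×10^6 W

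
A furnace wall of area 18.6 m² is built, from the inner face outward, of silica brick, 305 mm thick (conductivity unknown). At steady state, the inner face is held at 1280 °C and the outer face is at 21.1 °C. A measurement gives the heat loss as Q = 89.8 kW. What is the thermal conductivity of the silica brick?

k = 1.17 W/m·K

ΣR = ΔT/Q = |1280 − 21.1|/89800 = 0.01402 K/W
L/(kA) = 0.01402 ⇒ k = 0.305/(0.01402·18.6) = 1.17 W/m·K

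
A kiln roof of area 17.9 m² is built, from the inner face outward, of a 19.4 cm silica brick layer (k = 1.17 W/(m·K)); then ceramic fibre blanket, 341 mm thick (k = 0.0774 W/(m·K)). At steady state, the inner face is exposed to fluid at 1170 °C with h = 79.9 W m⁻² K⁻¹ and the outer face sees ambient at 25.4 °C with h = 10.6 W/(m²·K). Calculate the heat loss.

Treat each layer as a resistance in series:
  R_conv,in = 1/(hA) = 1/(79.9·17.9) = 6.992×10^-4 K/W
  R_silica brick = L/(kA) = 0.194/(1.17·17.9) = 0.009263 K/W
  R_ceramic fibre blanket = L/(kA) = 0.341/(0.0774·17.9) = 0.2461 K/W
  R_conv,out = 1/(hA) = 1/(10.6·17.9) = 0.005270 K/W
ΣR = 6.992×10^-4 + 0.009263 + 0.2461 + 0.005270 = 0.2613 K/W
Q = ΔT/ΣR = (1170 °C − 25.4 °C)/0.2613 = 4380 W

Q = 4.38 kW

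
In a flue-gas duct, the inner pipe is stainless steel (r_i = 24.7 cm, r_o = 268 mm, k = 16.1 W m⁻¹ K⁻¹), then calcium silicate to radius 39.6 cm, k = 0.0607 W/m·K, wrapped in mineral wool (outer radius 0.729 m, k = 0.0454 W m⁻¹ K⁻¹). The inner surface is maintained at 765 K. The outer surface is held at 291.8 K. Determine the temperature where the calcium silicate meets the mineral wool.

Resistance network (inner→outer):
  R'_stainless steel = ln(0.268/0.247)/(2πk) = 0.08160/(2π·16.1) = 8.066×10^-4 m·K/W
  R'_calcium silicate = ln(0.396/0.268)/(2πk) = 0.3904/(2π·0.0607) = 1.024 m·K/W
  R'_mineral wool = ln(0.729/0.396)/(2πk) = 0.6103/(2π·0.0454) = 2.139 m·K/W
ΣR = 8.066×10^-4 + 1.024 + 2.139 = 3.164 m·K/W
Q' = ΔT/ΣR = (765 K − 291.8 K)/3.164 = 149.6 W/m
From the inner boundary to the calcium silicate/mineral wool interface, ΣR_partial = 1.025 m·K/W.
T_interface = T_in − Q'·ΣR_partial = 765 K − (149.6)(1.025) = 612 K

T = 612 K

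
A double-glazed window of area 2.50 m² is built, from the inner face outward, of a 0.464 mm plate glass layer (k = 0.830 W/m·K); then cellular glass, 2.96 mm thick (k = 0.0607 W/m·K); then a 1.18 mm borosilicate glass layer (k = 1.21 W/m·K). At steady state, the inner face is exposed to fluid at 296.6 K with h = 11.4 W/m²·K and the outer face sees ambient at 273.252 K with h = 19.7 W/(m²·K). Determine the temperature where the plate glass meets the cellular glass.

Series thermal resistances, inner to outer:
  R_conv,in = 1/(hA) = 1/(11.4·2.50) = 0.03509 K/W
  R_plate glass = L/(kA) = 4.64×10^-4/(0.830·2.50) = 2.236×10^-4 K/W
  R_cellular glass = L/(kA) = 0.00296/(0.0607·2.50) = 0.01951 K/W
  R_borosilicate glass = L/(kA) = 0.00118/(1.21·2.50) = 3.901×10^-4 K/W
  R_conv,out = 1/(hA) = 1/(19.7·2.50) = 0.02030 K/W
ΣR = 0.03509 + 2.236×10^-4 + 0.01951 + 3.901×10^-4 + 0.02030 = 0.07551 K/W
Q = ΔT/ΣR = (296.6 K − 273.252 K)/0.07551 = 309.2 W
From the inner boundary to the plate glass/cellular glass interface, ΣR_partial = 0.03531 K/W.
T_interface = T_in − Q·ΣR_partial = 296.6 K − (309.2)(0.03531) = 285.7 K

T = 285.7 K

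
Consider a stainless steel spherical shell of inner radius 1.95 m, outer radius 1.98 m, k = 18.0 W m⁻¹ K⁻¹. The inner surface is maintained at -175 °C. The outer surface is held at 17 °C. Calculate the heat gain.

Q = 5590 kW

Q = 4πk·ΔT/(1/r₁ − 1/r₂) = 4π × 18.0 × 192 / (1/1.95 − 1/1.98) = 5.59×10^6 W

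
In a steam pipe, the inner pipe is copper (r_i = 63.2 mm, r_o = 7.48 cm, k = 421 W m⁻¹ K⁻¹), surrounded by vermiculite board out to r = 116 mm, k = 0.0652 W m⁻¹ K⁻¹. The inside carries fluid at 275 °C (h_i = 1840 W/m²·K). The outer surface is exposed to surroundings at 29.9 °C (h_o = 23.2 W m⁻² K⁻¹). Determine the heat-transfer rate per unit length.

Series thermal resistances, inner to outer:
  R'_conv,in = 1/(2πr h) = 1/(2π·0.0632·1840) = 0.001369 m·K/W
  R'_copper = ln(0.0748/0.0632)/(2πk) = 0.1685/(2π·421) = 6.370×10^-5 m·K/W
  R'_vermiculite board = ln(0.116/0.0748)/(2πk) = 0.4388/(2π·0.0652) = 1.071 m·K/W
  R'_conv,out = 1/(2πr h) = 1/(2π·0.116·23.2) = 0.05914 m·K/W
ΣR = 0.001369 + 6.370×10^-5 + 1.071 + 0.05914 = 1.132 m·K/W
Q' = ΔT/ΣR = (275 °C − 29.9 °C)/1.132 = 217 W/m

Q' = 217 W/m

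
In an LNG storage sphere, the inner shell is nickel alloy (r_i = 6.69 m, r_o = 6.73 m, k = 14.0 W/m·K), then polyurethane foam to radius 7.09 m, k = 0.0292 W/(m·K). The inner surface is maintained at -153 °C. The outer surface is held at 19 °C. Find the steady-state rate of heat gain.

Series thermal resistances, inner to outer:
  R_nickel alloy = (1/6.69 − 1/6.73)/(4πk) = 8.884×10^-4/(4π·14.0) = 5.050×10^-6 K/W
  R_polyurethane foam = (1/6.73 − 1/7.09)/(4πk) = 0.007545/(4π·0.0292) = 0.02056 K/W
ΣR = 5.050×10^-6 + 0.02056 = 0.02057 K/W
Q = ΔT/ΣR = (-153 °C − 19 °C)/0.02057 = -8360 W
(Negative Q ⇒ heat flows inward; heat gain = 8360 W.)

Q = 8360 W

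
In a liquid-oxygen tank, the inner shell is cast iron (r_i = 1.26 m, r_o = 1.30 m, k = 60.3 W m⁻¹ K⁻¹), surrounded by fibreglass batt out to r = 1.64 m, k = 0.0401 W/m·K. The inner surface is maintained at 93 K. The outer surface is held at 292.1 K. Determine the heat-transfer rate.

Resistance network (inner→outer):
  R_cast iron = (1/1.26 − 1/1.30)/(4πk) = 0.02442/(4π·60.3) = 3.223×10^-5 K/W
  R_fibreglass batt = (1/1.30 − 1/1.64)/(4πk) = 0.1595/(4π·0.0401) = 0.3165 K/W
ΣR = 3.223×10^-5 + 0.3165 = 0.3165 K/W
Q = ΔT/ΣR = (93 K − 292.1 K)/0.3165 = -629 W
(Negative Q ⇒ heat flows inward; heat gain = 629 W.)

Q = 629 W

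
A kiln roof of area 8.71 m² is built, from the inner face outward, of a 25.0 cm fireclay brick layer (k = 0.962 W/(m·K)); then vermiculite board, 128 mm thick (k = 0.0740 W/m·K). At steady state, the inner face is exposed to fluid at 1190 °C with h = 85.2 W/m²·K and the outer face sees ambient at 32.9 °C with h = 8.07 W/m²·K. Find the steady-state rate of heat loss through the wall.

Treat each layer as a resistance in series:
  R_conv,in = 1/(hA) = 1/(85.2·8.71) = 0.001348 K/W
  R_fireclay brick = L/(kA) = 0.250/(0.962·8.71) = 0.02984 K/W
  R_vermiculite board = L/(kA) = 0.128/(0.0740·8.71) = 0.1986 K/W
  R_conv,out = 1/(hA) = 1/(8.07·8.71) = 0.01423 K/W
ΣR = 0.001348 + 0.02984 + 0.1986 + 0.01423 = 0.2440 K/W
Q = ΔT/ΣR = (1190 °C − 32.9 °C)/0.2440 = 4740 W

Q = 4740 W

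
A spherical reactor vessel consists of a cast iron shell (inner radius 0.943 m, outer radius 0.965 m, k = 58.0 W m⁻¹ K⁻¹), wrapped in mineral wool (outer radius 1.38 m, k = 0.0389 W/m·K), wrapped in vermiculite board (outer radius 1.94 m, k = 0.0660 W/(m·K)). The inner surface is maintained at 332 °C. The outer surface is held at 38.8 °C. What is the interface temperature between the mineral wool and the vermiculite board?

Series thermal resistances, inner to outer:
  R_cast iron = (1/0.943 − 1/0.965)/(4πk) = 0.02418/(4π·58.0) = 3.317×10^-5 K/W
  R_mineral wool = (1/0.965 − 1/1.38)/(4πk) = 0.3116/(4π·0.0389) = 0.6375 K/W
  R_vermiculite board = (1/1.38 − 1/1.94)/(4πk) = 0.2092/(4π·0.0660) = 0.2522 K/W
ΣR = 3.317×10^-5 + 0.6375 + 0.2522 = 0.8897 K/W
Q = ΔT/ΣR = (332 °C − 38.8 °C)/0.8897 = 329.5 W
From the inner boundary to the mineral wool/vermiculite board interface, ΣR_partial = 0.6375 K/W.
T_interface = T_in − Q·ΣR_partial = 332 °C − (329.5)(0.6375) = 122 °C

T = 122 °C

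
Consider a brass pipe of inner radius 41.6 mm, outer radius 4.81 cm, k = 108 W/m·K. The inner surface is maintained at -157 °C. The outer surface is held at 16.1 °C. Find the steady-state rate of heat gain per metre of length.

Q' = 8.09×10^5 W/m

Q' = 2πk·ΔT/ln(r₂/r₁) = 2π × 108 × 173.1 / ln(0.0481/0.0416) = 8.09×10^5 W/m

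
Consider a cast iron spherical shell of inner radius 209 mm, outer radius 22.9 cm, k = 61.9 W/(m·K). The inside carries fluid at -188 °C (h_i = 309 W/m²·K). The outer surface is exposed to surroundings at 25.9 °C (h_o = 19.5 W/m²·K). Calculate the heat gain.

Q = 2.54 kW

Resistance network (inner→outer):
  R_conv,in = 1/(4πr²h) = 1/(4π·0.209²·309) = 0.005896 K/W
  R_cast iron = (1/0.209 − 1/0.229)/(4πk) = 0.4179/(4π·61.9) = 5.372×10^-4 K/W
  R_conv,out = 1/(4πr²h) = 1/(4π·0.229²·19.5) = 0.07782 K/W
ΣR = 0.005896 + 5.372×10^-4 + 0.07782 = 0.08425 K/W
Q = ΔT/ΣR = (-188 °C − 25.9 °C)/0.08425 = -2540 W
(Negative Q ⇒ heat flows inward; heat gain = 2540 W.)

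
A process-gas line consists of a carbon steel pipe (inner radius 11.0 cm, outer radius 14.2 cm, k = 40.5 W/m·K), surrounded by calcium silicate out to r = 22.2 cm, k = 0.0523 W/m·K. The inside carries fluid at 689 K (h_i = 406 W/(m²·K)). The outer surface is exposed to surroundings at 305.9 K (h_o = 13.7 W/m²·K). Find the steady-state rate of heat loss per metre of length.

Resistance network (inner→outer):
  R'_conv,in = 1/(2πr h) = 1/(2π·0.110·406) = 0.003564 m·K/W
  R'_carbon steel = ln(0.142/0.110)/(2πk) = 0.2553/(2π·40.5) = 0.001003 m·K/W
  R'_calcium silicate = ln(0.222/0.142)/(2πk) = 0.4469/(2π·0.0523) = 1.360 m·K/W
  R'_conv,out = 1/(2πr h) = 1/(2π·0.222·13.7) = 0.05233 m·K/W
ΣR = 0.003564 + 0.001003 + 1.360 + 0.05233 = 1.417 m·K/W
Q' = ΔT/ΣR = (689 K − 305.9 K)/1.417 = 270 W/m

Q' = 270 W/m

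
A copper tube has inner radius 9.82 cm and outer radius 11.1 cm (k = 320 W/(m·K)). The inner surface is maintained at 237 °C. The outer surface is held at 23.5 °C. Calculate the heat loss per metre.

Q' = 2πk·ΔT/ln(r₂/r₁) = 2π × 320 × 213.5 / ln(0.111/0.0982) = 3.50×10^6 W/m

Q' = 3.50×10^6 W/m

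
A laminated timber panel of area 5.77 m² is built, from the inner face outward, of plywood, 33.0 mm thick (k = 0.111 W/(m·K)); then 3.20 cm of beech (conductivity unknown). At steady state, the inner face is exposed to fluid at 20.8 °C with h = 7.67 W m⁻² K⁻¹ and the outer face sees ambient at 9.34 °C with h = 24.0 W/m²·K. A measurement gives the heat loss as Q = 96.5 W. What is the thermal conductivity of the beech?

ΣR = ΔT/Q = |20.8 − 9.34|/96.5 = 0.1188 K/W
Known resistances:
  R_conv,in = 1/(hA) = 1/(7.67·5.77) = 0.02260 K/W
  R_plywood = L/(kA) = 0.0330/(0.111·5.77) = 0.05152 K/W
  R_conv,out = 1/(hA) = 1/(24.0·5.77) = 0.007221 K/W
R_beech = ΣR − ΣR_known = 0.1188 − 0.08134 = 0.03746 K/W
L/(kA) = 0.03746 ⇒ k = 0.0320/(0.03746·5.77) = 0.148 W/m·K

k = 0.148 W/m·K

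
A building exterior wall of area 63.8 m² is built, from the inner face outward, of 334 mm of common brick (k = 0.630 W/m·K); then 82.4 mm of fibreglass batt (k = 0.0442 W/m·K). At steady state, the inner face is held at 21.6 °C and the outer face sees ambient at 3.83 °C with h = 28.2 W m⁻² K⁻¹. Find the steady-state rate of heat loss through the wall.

Q = 467 W

Series thermal resistances, inner to outer:
  R_common brick = L/(kA) = 0.334/(0.630·63.8) = 0.008310 K/W
  R_fibreglass batt = L/(kA) = 0.0824/(0.0442·63.8) = 0.02922 K/W
  R_conv,out = 1/(hA) = 1/(28.2·63.8) = 5.558×10^-4 K/W
ΣR = 0.008310 + 0.02922 + 5.558×10^-4 = 0.03809 K/W
Q = ΔT/ΣR = (21.6 °C − 3.83 °C)/0.03809 = 467 W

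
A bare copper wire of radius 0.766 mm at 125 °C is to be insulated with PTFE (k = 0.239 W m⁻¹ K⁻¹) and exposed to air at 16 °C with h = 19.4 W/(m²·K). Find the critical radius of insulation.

r_cr = 1.23 cm

For a cylinder, r_cr = k_ins/h = 0.239/19.4 = 0.0123 m = 1.23 cm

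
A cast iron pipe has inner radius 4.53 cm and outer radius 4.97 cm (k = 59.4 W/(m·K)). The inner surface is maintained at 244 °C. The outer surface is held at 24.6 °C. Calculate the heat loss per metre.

Q' = 2πk·ΔT/ln(r₂/r₁) = 2π × 59.4 × 219.4 / ln(0.0497/0.0453) = 8.83×10^5 W/m

Q' = 883 kW/m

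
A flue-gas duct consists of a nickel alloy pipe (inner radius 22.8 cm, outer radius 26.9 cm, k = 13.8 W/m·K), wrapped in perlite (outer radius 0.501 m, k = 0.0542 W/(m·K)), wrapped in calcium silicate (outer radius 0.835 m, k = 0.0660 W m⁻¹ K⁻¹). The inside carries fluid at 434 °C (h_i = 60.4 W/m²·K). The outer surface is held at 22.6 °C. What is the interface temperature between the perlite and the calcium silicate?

T = 188 °C

Treat each layer as a resistance in series:
  R'_conv,in = 1/(2πr h) = 1/(2π·0.228·60.4) = 0.01156 m·K/W
  R'_nickel alloy = ln(0.269/0.228)/(2πk) = 0.1654/(2π·13.8) = 0.001907 m·K/W
  R'_perlite = ln(0.501/0.269)/(2πk) = 0.6219/(2π·0.0542) = 1.826 m·K/W
  R'_calcium silicate = ln(0.835/0.501)/(2πk) = 0.5108/(2π·0.0660) = 1.232 m·K/W
ΣR = 0.01156 + 0.001907 + 1.826 + 1.232 = 3.071 m·K/W
Q' = ΔT/ΣR = (434 °C − 22.6 °C)/3.071 = 134.0 W/m
From the inner boundary to the perlite/calcium silicate interface, ΣR_partial = 1.839 m·K/W.
T_interface = T_in − Q'·ΣR_partial = 434 °C − (134.0)(1.839) = 188 °C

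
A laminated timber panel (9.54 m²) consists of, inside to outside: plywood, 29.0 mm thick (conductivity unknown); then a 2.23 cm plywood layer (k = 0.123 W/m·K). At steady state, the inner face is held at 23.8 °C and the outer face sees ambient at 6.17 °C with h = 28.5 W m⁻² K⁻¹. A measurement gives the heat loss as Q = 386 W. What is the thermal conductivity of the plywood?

ΣR = ΔT/Q = |23.8 − 6.17|/386 = 0.04567 K/W
Known resistances:
  R_plywood = L/(kA) = 0.0223/(0.123·9.54) = 0.01900 K/W
  R_conv,out = 1/(hA) = 1/(28.5·9.54) = 0.003678 K/W
R_plywood = ΣR − ΣR_known = 0.04567 − 0.02268 = 0.02299 K/W
L/(kA) = 0.02299 ⇒ k = 0.0290/(0.02299·9.54) = 0.132 W/m·K

k = 0.132 W/m·K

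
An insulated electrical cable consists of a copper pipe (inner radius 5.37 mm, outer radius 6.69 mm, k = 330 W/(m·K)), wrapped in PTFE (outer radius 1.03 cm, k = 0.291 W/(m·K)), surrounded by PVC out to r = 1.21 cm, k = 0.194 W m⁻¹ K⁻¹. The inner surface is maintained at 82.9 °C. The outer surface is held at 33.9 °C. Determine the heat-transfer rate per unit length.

Series thermal resistances, inner to outer:
  R'_copper = ln(0.00669/0.00537)/(2πk) = 0.2198/(2π·330) = 1.060×10^-4 m·K/W
  R'_PTFE = ln(0.0103/0.00669)/(2πk) = 0.4315/(2π·0.291) = 0.2360 m·K/W
  R'_PVC = ln(0.0121/0.0103)/(2πk) = 0.1611/(2π·0.194) = 0.1321 m·K/W
ΣR = 1.060×10^-4 + 0.2360 + 0.1321 = 0.3682 m·K/W
Q' = ΔT/ΣR = (82.9 °C − 33.9 °C)/0.3682 = 133 W/m

Q' = 133 W/m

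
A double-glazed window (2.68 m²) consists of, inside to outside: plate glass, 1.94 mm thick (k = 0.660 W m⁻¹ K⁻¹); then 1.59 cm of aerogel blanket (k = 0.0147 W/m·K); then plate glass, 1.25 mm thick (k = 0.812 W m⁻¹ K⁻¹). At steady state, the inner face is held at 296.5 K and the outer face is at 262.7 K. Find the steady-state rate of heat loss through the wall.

Resistance network (inner→outer):
  R_plate glass = L/(kA) = 0.00194/(0.660·2.68) = 0.001097 K/W
  R_aerogel blanket = L/(kA) = 0.0159/(0.0147·2.68) = 0.4036 K/W
  R_plate glass = L/(kA) = 0.00125/(0.812·2.68) = 5.744×10^-4 K/W
ΣR = 0.001097 + 0.4036 + 5.744×10^-4 = 0.4053 K/W
Q = ΔT/ΣR = (296.5 K − 262.7 K)/0.4053 = 83.4 W

Q = 83.4 W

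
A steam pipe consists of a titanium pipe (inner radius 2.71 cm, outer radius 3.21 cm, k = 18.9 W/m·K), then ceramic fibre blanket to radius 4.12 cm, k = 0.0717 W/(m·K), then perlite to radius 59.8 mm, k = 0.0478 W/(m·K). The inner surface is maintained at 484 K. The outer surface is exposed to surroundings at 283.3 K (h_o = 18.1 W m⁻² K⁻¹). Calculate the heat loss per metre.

Series thermal resistances, inner to outer:
  R'_titanium = ln(0.0321/0.0271)/(2πk) = 0.1693/(2π·18.9) = 0.001426 m·K/W
  R'_ceramic fibre blanket = ln(0.0412/0.0321)/(2πk) = 0.2496/(2π·0.0717) = 0.5540 m·K/W
  R'_perlite = ln(0.0598/0.0412)/(2πk) = 0.3726/(2π·0.0478) = 1.241 m·K/W
  R'_conv,out = 1/(2πr h) = 1/(2π·0.0598·18.1) = 0.1470 m·K/W
ΣR = 0.001426 + 0.5540 + 1.241 + 0.1470 = 1.943 m·K/W
Q' = ΔT/ΣR = (484 K − 283.3 K)/1.943 = 103 W/m

Q' = 103 W/m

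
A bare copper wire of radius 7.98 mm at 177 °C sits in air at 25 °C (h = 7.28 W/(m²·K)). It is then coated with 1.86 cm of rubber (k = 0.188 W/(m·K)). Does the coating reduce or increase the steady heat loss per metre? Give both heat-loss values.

Critical radius for a cylinder: r_cr = k/h = 0.0258 m = 2.58 cm.
Outer radius after coating: r₂ = 0.00798 + 0.0186 = 0.02658 m.
r₁ < r_cr < r₂: heat loss rises to a maximum at r_cr then falls. Whether the coating helps depends on whether Q(r₂) has dropped back below Q(r₁).
Bare: R = 1/(2πr₁h) = 2.740 m·K/W; Q = 152/2.740 = 55.5 W/m.
Coated: R = R_cond + R_conv = 1.841 m·K/W; Q = 152/1.841 = 82.6 W/m.

increases: 55.5 → 82.6 W/m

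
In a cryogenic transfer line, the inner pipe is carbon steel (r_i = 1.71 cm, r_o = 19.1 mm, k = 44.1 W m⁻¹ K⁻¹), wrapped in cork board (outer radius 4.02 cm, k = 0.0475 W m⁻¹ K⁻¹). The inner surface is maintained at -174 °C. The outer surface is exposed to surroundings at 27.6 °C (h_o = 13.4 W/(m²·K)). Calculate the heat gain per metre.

Q' = 72.3 W/m

Treat each layer as a resistance in series:
  R'_carbon steel = ln(0.0191/0.0171)/(2πk) = 0.1106/(2π·44.1) = 3.992×10^-4 m·K/W
  R'_cork board = ln(0.0402/0.0191)/(2πk) = 0.7442/(2π·0.0475) = 2.493 m·K/W
  R'_conv,out = 1/(2πr h) = 1/(2π·0.0402·13.4) = 0.2955 m·K/W
ΣR = 3.992×10^-4 + 2.493 + 0.2955 = 2.789 m·K/W
Q' = ΔT/ΣR = (-174 °C − 27.6 °C)/2.789 = -72.3 W/m
(Negative Q' ⇒ heat flows inward; heat gain = 72.3 W/m.)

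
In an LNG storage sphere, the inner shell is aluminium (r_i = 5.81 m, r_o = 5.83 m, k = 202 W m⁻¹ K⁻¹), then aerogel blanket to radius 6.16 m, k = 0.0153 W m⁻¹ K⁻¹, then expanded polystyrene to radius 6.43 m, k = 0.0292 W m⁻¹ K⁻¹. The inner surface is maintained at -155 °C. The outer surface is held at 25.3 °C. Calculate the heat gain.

Series thermal resistances, inner to outer:
  R_aluminium = (1/5.81 − 1/5.83)/(4πk) = 5.905×10^-4/(4π·202) = 2.326×10^-7 K/W
  R_aerogel blanket = (1/5.83 − 1/6.16)/(4πk) = 0.009189/(4π·0.0153) = 0.04779 K/W
  R_expanded polystyrene = (1/6.16 − 1/6.43)/(4πk) = 0.006817/(4π·0.0292) = 0.01858 K/W
ΣR = 2.326×10^-7 + 0.04779 + 0.01858 = 0.06637 K/W
Q = ΔT/ΣR = (-155 °C − 25.3 °C)/0.06637 = -2720 W
(Negative Q ⇒ heat flows inward; heat gain = 2720 W.)

Q = 2720 W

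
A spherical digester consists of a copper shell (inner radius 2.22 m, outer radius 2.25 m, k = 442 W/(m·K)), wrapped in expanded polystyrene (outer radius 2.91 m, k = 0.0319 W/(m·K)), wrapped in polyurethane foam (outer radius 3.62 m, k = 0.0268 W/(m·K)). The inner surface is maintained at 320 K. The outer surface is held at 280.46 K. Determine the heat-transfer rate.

Q = 87.6 W

Resistance network (inner→outer):
  R_copper = (1/2.22 − 1/2.25)/(4πk) = 0.006006/(4π·442) = 1.081×10^-6 K/W
  R_expanded polystyrene = (1/2.25 − 1/2.91)/(4πk) = 0.1008/(4π·0.0319) = 0.2515 K/W
  R_polyurethane foam = (1/2.91 − 1/3.62)/(4πk) = 0.06740/(4π·0.0268) = 0.2001 K/W
ΣR = 1.081×10^-6 + 0.2515 + 0.2001 = 0.4516 K/W
Q = ΔT/ΣR = (320 K − 280.46 K)/0.4516 = 87.6 W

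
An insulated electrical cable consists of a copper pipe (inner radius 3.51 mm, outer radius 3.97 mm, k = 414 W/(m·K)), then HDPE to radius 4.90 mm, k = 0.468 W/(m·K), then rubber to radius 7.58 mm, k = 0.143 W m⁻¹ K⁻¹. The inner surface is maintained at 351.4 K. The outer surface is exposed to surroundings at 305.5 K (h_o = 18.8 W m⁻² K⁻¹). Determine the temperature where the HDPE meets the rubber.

T = 349.4 K

Treat each layer as a resistance in series:
  R'_copper = ln(0.00397/0.00351)/(2πk) = 0.1232/(2π·414) = 4.734×10^-5 m·K/W
  R'_HDPE = ln(0.00490/0.00397)/(2πk) = 0.2105/(2π·0.468) = 0.07158 m·K/W
  R'_rubber = ln(0.00758/0.00490)/(2πk) = 0.4363/(2π·0.143) = 0.4856 m·K/W
  R'_conv,out = 1/(2πr h) = 1/(2π·0.00758·18.8) = 1.117 m·K/W
ΣR = 4.734×10^-5 + 0.07158 + 0.4856 + 1.117 = 1.674 m·K/W
Q' = ΔT/ΣR = (351.4 K − 305.5 K)/1.674 = 27.42 W/m
From the inner boundary to the HDPE/rubber interface, ΣR_partial = 0.07163 m·K/W.
T_interface = T_in − Q'·ΣR_partial = 351.4 K − (27.42)(0.07163) = 349.4 K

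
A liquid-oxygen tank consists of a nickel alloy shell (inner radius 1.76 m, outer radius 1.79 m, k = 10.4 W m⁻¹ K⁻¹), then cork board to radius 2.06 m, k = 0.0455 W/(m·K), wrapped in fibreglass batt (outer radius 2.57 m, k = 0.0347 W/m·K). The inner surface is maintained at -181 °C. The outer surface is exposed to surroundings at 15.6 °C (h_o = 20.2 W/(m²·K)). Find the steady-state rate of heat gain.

Series thermal resistances, inner to outer:
  R_nickel alloy = (1/1.76 − 1/1.79)/(4πk) = 0.009523/(4π·10.4) = 7.286×10^-5 K/W
  R_cork board = (1/1.79 − 1/2.06)/(4πk) = 0.07322/(4π·0.0455) = 0.1281 K/W
  R_fibreglass batt = (1/2.06 − 1/2.57)/(4πk) = 0.09633/(4π·0.0347) = 0.2209 K/W
  R_conv,out = 1/(4πr²h) = 1/(4π·2.57²·20.2) = 5.964×10^-4 K/W
ΣR = 7.286×10^-5 + 0.1281 + 0.2209 + 5.964×10^-4 = 0.3497 K/W
Q = ΔT/ΣR = (-181 °C − 15.6 °C)/0.3497 = -562 W
(Negative Q ⇒ heat flows inward; heat gain = 562 W.)

Q = 562 W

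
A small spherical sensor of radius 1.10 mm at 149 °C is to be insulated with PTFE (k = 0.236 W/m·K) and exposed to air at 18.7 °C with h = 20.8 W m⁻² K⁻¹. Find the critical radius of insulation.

r_cr = 2.27 cm

For a sphere, r_cr = 2k_ins/h = 2·0.236/20.8 = 0.0227 m = 2.27 cm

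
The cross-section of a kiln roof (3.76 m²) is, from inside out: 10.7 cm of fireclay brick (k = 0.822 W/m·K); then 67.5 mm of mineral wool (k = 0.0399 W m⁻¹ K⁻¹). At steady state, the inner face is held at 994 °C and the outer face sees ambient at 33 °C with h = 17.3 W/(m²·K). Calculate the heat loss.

Q = 1920 W

Series thermal resistances, inner to outer:
  R_fireclay brick = L/(kA) = 0.107/(0.822·3.76) = 0.03462 K/W
  R_mineral wool = L/(kA) = 0.0675/(0.0399·3.76) = 0.4499 K/W
  R_conv,out = 1/(hA) = 1/(17.3·3.76) = 0.01537 K/W
ΣR = 0.03462 + 0.4499 + 0.01537 = 0.4999 K/W
Q = ΔT/ΣR = (994 °C − 33 °C)/0.4999 = 1920 W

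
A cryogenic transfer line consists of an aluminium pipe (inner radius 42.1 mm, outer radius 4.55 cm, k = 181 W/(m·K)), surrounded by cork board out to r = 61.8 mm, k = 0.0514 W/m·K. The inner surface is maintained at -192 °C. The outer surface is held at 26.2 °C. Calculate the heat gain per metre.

Treat each layer as a resistance in series:
  R'_aluminium = ln(0.0455/0.0421)/(2πk) = 0.07766/(2π·181) = 6.829×10^-5 m·K/W
  R'_cork board = ln(0.0618/0.0455)/(2πk) = 0.3062/(2π·0.0514) = 0.9481 m·K/W
ΣR = 6.829×10^-5 + 0.9481 = 0.9482 m·K/W
Q' = ΔT/ΣR = (-192 °C − 26.2 °C)/0.9482 = -230 W/m
(Negative Q' ⇒ heat flows inward; heat gain = 230 W/m.)

Q' = 230 W/m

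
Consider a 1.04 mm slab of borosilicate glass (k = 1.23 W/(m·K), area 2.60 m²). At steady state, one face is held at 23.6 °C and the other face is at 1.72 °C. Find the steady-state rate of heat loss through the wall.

Q = 67.3 kW

Q = kA·ΔT/L = 1.23 × 2.60 × |23.6 °C − 1.72 °C| / 0.00104 = 67300 W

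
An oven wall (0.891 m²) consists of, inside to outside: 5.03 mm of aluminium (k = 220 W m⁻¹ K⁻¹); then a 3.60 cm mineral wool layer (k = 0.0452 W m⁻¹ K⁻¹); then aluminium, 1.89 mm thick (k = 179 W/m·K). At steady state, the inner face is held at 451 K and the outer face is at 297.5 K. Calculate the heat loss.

Series thermal resistances, inner to outer:
  R_aluminium = L/(kA) = 0.00503/(220·0.891) = 2.566×10^-5 K/W
  R_mineral wool = L/(kA) = 0.0360/(0.0452·0.891) = 0.8939 K/W
  R_aluminium = L/(kA) = 0.00189/(179·0.891) = 1.185×10^-5 K/W
ΣR = 2.566×10^-5 + 0.8939 + 1.185×10^-5 = 0.8939 K/W
Q = ΔT/ΣR = (451 K − 297.5 K)/0.8939 = 172 W

Q = 172 W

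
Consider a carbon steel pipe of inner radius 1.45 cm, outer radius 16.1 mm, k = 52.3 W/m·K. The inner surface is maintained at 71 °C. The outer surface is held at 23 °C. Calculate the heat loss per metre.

Q' = 151 kW/m

Q' = 2πk·ΔT/ln(r₂/r₁) = 2π × 52.3 × 48 / ln(0.0161/0.0145) = 1.51×10^5 W/m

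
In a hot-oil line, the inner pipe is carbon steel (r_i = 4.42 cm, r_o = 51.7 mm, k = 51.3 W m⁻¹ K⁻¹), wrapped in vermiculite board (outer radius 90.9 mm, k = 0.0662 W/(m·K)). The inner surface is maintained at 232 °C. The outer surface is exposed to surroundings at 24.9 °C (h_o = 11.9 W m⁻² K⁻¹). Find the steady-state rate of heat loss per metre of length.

Treat each layer as a resistance in series:
  R'_carbon steel = ln(0.0517/0.0442)/(2πk) = 0.1567/(2π·51.3) = 4.863×10^-4 m·K/W
  R'_vermiculite board = ln(0.0909/0.0517)/(2πk) = 0.5643/(2π·0.0662) = 1.357 m·K/W
  R'_conv,out = 1/(2πr h) = 1/(2π·0.0909·11.9) = 0.1471 m·K/W
ΣR = 4.863×10^-4 + 1.357 + 0.1471 = 1.505 m·K/W
Q' = ΔT/ΣR = (232 °C − 24.9 °C)/1.505 = 138 W/m

Q' = 138 W/m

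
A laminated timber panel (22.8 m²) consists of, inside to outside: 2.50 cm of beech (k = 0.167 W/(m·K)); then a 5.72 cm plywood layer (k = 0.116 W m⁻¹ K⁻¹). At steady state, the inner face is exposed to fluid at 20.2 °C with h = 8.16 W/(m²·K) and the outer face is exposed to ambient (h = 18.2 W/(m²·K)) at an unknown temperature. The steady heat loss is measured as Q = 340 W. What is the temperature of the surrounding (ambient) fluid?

Sum the resistances:
  R_conv,in = 1/(hA) = 1/(8.16·22.8) = 0.005375 K/W
  R_beech = L/(kA) = 0.0250/(0.167·22.8) = 0.006566 K/W
  R_plywood = L/(kA) = 0.0572/(0.116·22.8) = 0.02163 K/W
  R_conv,out = 1/(hA) = 1/(18.2·22.8) = 0.002410 K/W
ΣR = 0.03598 K/W
ΔT = Q·ΣR = 340 × 0.03598 = 12.23 K
Heat flows outward, so T_out = T_in − ΔT = 20.2 − 12.23 = 7.97 °C

T_out = 7.97 °C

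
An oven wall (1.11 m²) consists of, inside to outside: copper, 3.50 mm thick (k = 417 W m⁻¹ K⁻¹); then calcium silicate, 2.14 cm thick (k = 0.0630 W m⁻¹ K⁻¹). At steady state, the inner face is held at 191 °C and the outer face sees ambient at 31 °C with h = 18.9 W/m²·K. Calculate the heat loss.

Series thermal resistances, inner to outer:
  R_copper = L/(kA) = 0.00350/(417·1.11) = 7.562×10^-6 K/W
  R_calcium silicate = L/(kA) = 0.0214/(0.0630·1.11) = 0.3060 K/W
  R_conv,out = 1/(hA) = 1/(18.9·1.11) = 0.04767 K/W
ΣR = 7.562×10^-6 + 0.3060 + 0.04767 = 0.3537 K/W
Q = ΔT/ΣR = (191 °C − 31 °C)/0.3537 = 452 W

Q = 452 W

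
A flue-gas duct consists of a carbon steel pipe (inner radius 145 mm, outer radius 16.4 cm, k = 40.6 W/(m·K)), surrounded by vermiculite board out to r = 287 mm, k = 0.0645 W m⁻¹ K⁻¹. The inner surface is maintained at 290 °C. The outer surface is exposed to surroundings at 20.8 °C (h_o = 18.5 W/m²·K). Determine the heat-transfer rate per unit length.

Q' = 191 W/m

Resistance network (inner→outer):
  R'_carbon steel = ln(0.164/0.145)/(2πk) = 0.1231/(2π·40.6) = 4.827×10^-4 m·K/W
  R'_vermiculite board = ln(0.287/0.164)/(2πk) = 0.5596/(2π·0.0645) = 1.381 m·K/W
  R'_conv,out = 1/(2πr h) = 1/(2π·0.287·18.5) = 0.02998 m·K/W
ΣR = 4.827×10^-4 + 1.381 + 0.02998 = 1.411 m·K/W
Q' = ΔT/ΣR = (290 °C − 20.8 °C)/1.411 = 191 W/m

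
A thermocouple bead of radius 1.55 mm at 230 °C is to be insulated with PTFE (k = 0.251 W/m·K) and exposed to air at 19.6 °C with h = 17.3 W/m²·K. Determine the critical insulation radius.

For a sphere, r_cr = 2k_ins/h = 2·0.251/17.3 = 0.0290 m = 2.90 cm

r_cr = 2.90 cm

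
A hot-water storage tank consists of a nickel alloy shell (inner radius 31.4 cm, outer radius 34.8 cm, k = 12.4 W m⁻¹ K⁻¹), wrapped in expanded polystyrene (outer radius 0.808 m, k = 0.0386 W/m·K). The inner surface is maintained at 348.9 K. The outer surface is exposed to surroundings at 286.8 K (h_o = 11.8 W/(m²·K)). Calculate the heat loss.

Q = 18.3 W

Series thermal resistances, inner to outer:
  R_nickel alloy = (1/0.314 − 1/0.348)/(4πk) = 0.3112/(4π·12.4) = 0.001997 K/W
  R_expanded polystyrene = (1/0.348 − 1/0.808)/(4πk) = 1.636/(4π·0.0386) = 3.373 K/W
  R_conv,out = 1/(4πr²h) = 1/(4π·0.808²·11.8) = 0.01033 K/W
ΣR = 0.001997 + 3.373 + 0.01033 = 3.385 K/W
Q = ΔT/ΣR = (348.9 K − 286.8 K)/3.385 = 18.3 W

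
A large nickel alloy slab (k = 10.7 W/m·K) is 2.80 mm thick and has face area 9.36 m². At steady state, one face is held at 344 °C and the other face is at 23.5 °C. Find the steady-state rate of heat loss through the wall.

Q = 11500 kW

Q = kA·ΔT/L = 10.7 × 9.36 × |344 °C − 23.5 °C| / 0.00280 = 1.15×10^7 W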